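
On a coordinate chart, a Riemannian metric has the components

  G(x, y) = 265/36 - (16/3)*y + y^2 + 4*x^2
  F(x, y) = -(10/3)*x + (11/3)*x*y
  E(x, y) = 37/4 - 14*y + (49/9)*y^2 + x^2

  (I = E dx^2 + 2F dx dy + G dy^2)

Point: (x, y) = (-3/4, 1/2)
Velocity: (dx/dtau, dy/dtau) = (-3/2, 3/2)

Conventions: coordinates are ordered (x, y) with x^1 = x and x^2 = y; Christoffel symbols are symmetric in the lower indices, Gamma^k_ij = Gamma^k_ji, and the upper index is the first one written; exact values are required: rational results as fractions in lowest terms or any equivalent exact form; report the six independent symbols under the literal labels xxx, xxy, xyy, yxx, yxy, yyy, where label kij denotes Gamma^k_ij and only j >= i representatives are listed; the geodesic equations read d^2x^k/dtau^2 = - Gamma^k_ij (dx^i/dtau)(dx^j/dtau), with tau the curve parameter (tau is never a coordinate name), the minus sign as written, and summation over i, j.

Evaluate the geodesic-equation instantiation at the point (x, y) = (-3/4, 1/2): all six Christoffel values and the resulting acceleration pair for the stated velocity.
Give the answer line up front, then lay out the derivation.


Answer: Gamma_xxx = -22086/74549, Gamma_xxy = -71024/74549, Gamma_xyy = 10980/74549, Gamma_yxx = 32237/74549, Gamma_yxy = -19980/74549, Gamma_yyy = -24168/74549; accelerations (d^2x/dtau^2, d^2y/dtau^2) = (-589239/149098, -432261/298196)

E = 601/144, F = 9/8, G = 259/36 at the point
E_x = -3/2, E_y = -77/9, F_x = -3/2, F_y = -11/4, G_x = -6, G_y = -13/3
EG - F^2 = 74549/2592;  g^inv = (2592/74549) * [[259/36, -9/8], [-9/8, 601/144]]
first-kind symbols [ij,l] = (1/2)(d_i g_jl + d_j g_il - d_l g_ij): [xx,x] = E_x/2 = -3/4, [xx,y] = F_x - E_y/2 = 25/9, [xy,x] = E_y/2 = -77/18, [xy,y] = G_x/2 = -3, [yy,x] = F_y - G_x/2 = 1/4, [yy,y] = G_y/2 = -13/6
Gamma^x_ij = (G*[ij,x] - F*[ij,y])/(EG - F^2), Gamma^y_ij = (E*[ij,y] - F*[ij,x])/(EG - F^2)
Gamma_xxx = -22086/74549, Gamma_xxy = -71024/74549, Gamma_xyy = 10980/74549, Gamma_yxx = 32237/74549, Gamma_yxy = -19980/74549, Gamma_yyy = -24168/74549
d^2x/dtau^2 = -(Gamma_xxx*(-3/2)^2 + 2*Gamma_xxy*(-3/2)*(3/2) + Gamma_xyy*(3/2)^2) = -589239/149098
d^2y/dtau^2 = -(Gamma_yxx*(-3/2)^2 + 2*Gamma_yxy*(-3/2)*(3/2) + Gamma_yyy*(3/2)^2) = -432261/298196


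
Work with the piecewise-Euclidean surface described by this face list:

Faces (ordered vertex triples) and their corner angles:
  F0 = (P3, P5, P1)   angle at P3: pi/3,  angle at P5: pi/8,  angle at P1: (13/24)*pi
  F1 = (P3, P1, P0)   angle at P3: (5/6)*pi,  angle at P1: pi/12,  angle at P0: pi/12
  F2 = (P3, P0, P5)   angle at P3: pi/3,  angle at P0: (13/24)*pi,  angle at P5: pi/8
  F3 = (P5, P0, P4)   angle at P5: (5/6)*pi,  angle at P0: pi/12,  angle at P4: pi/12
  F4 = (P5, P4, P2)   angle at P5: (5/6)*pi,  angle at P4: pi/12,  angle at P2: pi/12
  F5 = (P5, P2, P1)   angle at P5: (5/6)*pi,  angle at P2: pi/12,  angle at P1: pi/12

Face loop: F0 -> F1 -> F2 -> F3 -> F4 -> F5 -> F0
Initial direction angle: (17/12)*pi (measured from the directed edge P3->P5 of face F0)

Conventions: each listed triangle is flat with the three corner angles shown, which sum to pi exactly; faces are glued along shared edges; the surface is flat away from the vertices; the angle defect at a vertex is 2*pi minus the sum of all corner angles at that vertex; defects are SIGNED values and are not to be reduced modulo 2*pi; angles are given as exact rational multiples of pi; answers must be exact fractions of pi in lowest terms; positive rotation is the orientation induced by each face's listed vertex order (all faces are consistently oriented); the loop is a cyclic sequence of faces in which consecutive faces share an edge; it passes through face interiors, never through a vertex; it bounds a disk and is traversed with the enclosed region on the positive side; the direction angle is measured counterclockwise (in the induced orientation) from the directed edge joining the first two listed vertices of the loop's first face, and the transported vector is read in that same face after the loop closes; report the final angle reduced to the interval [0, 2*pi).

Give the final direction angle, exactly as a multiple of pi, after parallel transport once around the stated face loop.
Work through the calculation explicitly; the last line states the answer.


enclosed vertex P3: corner angles sum to (3/2)*pi, defect = 2*pi - (3/2)*pi = pi/2
enclosed vertex P5: corner angles sum to (11/4)*pi, defect = 2*pi - (11/4)*pi = (-3/4)*pi
final direction = starting direction + enclosed defect total, reduced mod 2*pi (induced orientation)
final angle = (17/12)*pi - pi/4 = (7/6)*pi (mod 2*pi)

Answer: final direction angle = (7/6)*pi


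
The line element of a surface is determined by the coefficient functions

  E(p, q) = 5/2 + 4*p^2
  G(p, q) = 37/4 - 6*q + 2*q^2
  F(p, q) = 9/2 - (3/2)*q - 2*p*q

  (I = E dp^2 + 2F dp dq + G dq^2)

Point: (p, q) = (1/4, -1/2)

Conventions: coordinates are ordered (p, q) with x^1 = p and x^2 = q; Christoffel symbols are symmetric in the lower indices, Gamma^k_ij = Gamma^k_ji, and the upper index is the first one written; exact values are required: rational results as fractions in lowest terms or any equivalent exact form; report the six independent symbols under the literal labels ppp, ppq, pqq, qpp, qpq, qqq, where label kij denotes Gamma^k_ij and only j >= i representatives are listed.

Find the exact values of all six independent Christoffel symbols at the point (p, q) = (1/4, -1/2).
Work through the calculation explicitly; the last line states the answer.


E = 11/4, F = 11/2, G = 51/4 at the point
E_p = 2, E_q = 0, F_p = 1, F_q = -2, G_p = 0, G_q = -8
EG - F^2 = 77/16;  g^inv = (16/77) * [[51/4, -11/2], [-11/2, 11/4]]
first-kind symbols [ij,l] = (1/2)(d_i g_jl + d_j g_il - d_l g_ij): [pp,p] = E_p/2 = 1, [pp,q] = F_p - E_q/2 = 1, [pq,p] = E_q/2 = 0, [pq,q] = G_p/2 = 0, [qq,p] = F_q - G_p/2 = -2, [qq,q] = G_q/2 = -4
Gamma^p_ij = (G*[ij,p] - F*[ij,q])/(EG - F^2), Gamma^q_ij = (E*[ij,q] - F*[ij,p])/(EG - F^2)

Answer: Gamma_ppp = 116/77, Gamma_ppq = 0, Gamma_pqq = -8/11, Gamma_qpp = -4/7, Gamma_qpq = 0, Gamma_qqq = 0


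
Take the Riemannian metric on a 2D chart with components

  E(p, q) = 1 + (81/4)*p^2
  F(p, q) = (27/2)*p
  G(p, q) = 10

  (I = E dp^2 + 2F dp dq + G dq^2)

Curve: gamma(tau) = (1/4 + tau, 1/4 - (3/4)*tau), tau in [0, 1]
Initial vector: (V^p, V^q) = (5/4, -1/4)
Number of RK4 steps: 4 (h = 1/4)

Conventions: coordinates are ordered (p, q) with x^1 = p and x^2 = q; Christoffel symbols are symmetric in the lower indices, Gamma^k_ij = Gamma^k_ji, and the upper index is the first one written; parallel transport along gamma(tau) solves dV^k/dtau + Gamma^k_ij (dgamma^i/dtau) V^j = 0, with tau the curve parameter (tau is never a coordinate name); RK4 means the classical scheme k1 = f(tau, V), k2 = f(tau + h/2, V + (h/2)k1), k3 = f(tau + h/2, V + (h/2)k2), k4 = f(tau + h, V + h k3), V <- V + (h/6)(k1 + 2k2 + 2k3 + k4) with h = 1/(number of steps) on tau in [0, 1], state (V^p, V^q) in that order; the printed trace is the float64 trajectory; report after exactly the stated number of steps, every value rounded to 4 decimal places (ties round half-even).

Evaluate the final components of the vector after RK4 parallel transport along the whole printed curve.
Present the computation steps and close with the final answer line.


gamma'(tau) = (1, -3/4); f(tau, V)^k = -Gamma^k_ij(gamma(tau)) gamma'^i(tau) V^j; h = 1/4; intermediate values shown to 6 dp
curve data and Christoffel symbols at the stage parameters:
  tau = 0.000000: gamma = (0.250000, 0.250000), gamma' = (1.000000, -0.750000); Gamma_ppp = 0.449376, Gamma_ppq = 0.000000, Gamma_pqq = 0.000000, Gamma_qpp = 1.198336, Gamma_qpq = 0.000000, Gamma_qqq = 0.000000
  tau = 0.125000: gamma = (0.375000, 0.156250), gamma' = (1.000000, -0.750000); Gamma_ppp = 0.591061, Gamma_ppq = 0.000000, Gamma_pqq = 0.000000, Gamma_qpp = 1.050775, Gamma_qpq = 0.000000, Gamma_qqq = 0.000000
  tau = 0.250000: gamma = (0.500000, 0.062500), gamma' = (1.000000, -0.750000); Gamma_ppp = 0.672199, Gamma_ppq = 0.000000, Gamma_pqq = 0.000000, Gamma_qpp = 0.896266, Gamma_qpq = 0.000000, Gamma_qqq = 0.000000
  tau = 0.375000: gamma = (0.625000, -0.031250), gamma' = (1.000000, -0.750000); Gamma_ppp = 0.706652, Gamma_ppq = 0.000000, Gamma_pqq = 0.000000, Gamma_qpp = 0.753762, Gamma_qpq = 0.000000, Gamma_qqq = 0.000000
  tau = 0.500000: gamma = (0.750000, -0.125000), gamma' = (1.000000, -0.750000); Gamma_ppp = 0.710007, Gamma_ppq = 0.000000, Gamma_pqq = 0.000000, Gamma_qpp = 0.631118, Gamma_qpq = 0.000000, Gamma_qqq = 0.000000
  tau = 0.625000: gamma = (0.875000, -0.218750), gamma' = (1.000000, -0.750000); Gamma_ppp = 0.694747, Gamma_ppq = 0.000000, Gamma_pqq = 0.000000, Gamma_qpp = 0.529331, Gamma_qpq = 0.000000, Gamma_qqq = 0.000000
  tau = 0.750000: gamma = (1.000000, -0.312500), gamma' = (1.000000, -0.750000); Gamma_ppp = 0.669421, Gamma_ppq = 0.000000, Gamma_pqq = 0.000000, Gamma_qpp = 0.446281, Gamma_qpq = 0.000000, Gamma_qqq = 0.000000
  tau = 0.875000: gamma = (1.125000, -0.406250), gamma' = (1.000000, -0.750000); Gamma_ppp = 0.639404, Gamma_ppq = 0.000000, Gamma_pqq = 0.000000, Gamma_qpp = 0.378906, Gamma_qpq = 0.000000, Gamma_qqq = 0.000000
  tau = 1.000000: gamma = (1.250000, -0.500000), gamma' = (1.000000, -0.750000); Gamma_ppp = 0.607880, Gamma_ppq = 0.000000, Gamma_pqq = 0.000000, Gamma_qpp = 0.324203, Gamma_qpq = 0.000000, Gamma_qqq = 0.000000
step 0: V^p = 1.2500, V^q = -0.2500
step 1: k1 = (-0.561720, -1.497920), k2 = (-0.697325, -1.239689), k3 = (-0.687306, -1.221878), k4 = (-0.724747, -0.966330); V <- V + (h/6)(k1 + 2k2 + 2k3 + k4): V^p = 1.0810, V^q = -0.5578
step 2: k1 = (-0.726655, -0.968873), k2 = (-0.699712, -0.746360), k3 = (-0.702092, -0.748898), k4 = (-0.642903, -0.571470); V <- V + (h/6)(k1 + 2k2 + 2k3 + k4): V^p = 0.9071, V^q = -0.7466
step 3: k1 = (-0.644068, -0.572505), k2 = (-0.574292, -0.437556), k3 = (-0.580352, -0.442173), k4 = (-0.510127, -0.340085); V <- V + (h/6)(k1 + 2k2 + 2k3 + k4): V^p = 0.7628, V^q = -0.8579
step 4: k1 = (-0.510646, -0.340431), k2 = (-0.446935, -0.264850), k3 = (-0.452027, -0.267868), k4 = (-0.395007, -0.210670); V <- V + (h/6)(k1 + 2k2 + 2k3 + k4): V^p = 0.6502, V^q = -0.9253

Answer: V^p = 0.6502, V^q = -0.9253


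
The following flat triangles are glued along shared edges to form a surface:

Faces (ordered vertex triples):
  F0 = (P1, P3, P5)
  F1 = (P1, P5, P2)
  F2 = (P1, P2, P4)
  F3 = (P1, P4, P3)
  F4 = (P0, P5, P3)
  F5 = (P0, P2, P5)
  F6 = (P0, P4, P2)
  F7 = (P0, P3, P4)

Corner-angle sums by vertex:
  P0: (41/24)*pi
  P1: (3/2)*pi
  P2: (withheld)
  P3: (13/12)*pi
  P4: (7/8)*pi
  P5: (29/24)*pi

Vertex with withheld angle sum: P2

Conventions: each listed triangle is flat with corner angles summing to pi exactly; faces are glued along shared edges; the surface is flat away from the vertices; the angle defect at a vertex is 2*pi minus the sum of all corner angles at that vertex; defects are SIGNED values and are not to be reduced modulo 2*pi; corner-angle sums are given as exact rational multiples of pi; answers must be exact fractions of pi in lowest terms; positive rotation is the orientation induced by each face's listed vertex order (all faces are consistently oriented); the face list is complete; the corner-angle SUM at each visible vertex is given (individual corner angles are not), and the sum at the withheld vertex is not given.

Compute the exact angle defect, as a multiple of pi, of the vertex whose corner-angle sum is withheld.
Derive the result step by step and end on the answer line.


V = 6, E = 12, F = 8; chi = V - E + F = 2
Gauss-Bonnet: total defect = 2*pi*chi = 4*pi; visible defects sum to (29/8)*pi

Answer: defect(P2) = (3/8)*pi


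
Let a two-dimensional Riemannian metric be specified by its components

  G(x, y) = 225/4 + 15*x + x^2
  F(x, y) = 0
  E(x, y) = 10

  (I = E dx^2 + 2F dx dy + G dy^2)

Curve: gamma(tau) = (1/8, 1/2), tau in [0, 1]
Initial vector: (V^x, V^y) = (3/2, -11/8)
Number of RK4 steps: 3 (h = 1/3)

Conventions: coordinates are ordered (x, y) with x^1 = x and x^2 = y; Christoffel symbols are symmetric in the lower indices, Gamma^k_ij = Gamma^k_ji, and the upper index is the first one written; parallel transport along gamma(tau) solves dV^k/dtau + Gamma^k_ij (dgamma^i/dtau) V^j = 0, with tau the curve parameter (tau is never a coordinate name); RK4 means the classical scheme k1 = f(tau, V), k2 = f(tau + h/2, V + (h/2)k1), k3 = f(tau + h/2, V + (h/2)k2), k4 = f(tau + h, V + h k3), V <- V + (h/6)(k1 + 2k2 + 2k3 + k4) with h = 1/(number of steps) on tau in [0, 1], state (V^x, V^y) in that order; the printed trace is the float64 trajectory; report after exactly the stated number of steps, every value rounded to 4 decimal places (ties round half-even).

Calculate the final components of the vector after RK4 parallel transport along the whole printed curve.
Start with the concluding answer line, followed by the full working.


Answer: V^x = 1.5000, V^y = -1.3750

gamma'(tau) = (0, 0); f(tau, V)^k = -Gamma^k_ij(gamma(tau)) gamma'^i(tau) V^j; h = 1/3; intermediate values shown to 6 dp
curve data and Christoffel symbols at the stage parameters:
  tau = 0.000000: gamma = (0.125000, 0.500000), gamma' = (0.000000, 0.000000); Gamma_xxx = 0.000000, Gamma_xxy = 0.000000, Gamma_xyy = -0.762500, Gamma_yxx = 0.000000, Gamma_yxy = 0.131148, Gamma_yyy = 0.000000
  tau = 0.166667: gamma = (0.125000, 0.500000), gamma' = (0.000000, 0.000000); Gamma_xxx = 0.000000, Gamma_xxy = 0.000000, Gamma_xyy = -0.762500, Gamma_yxx = 0.000000, Gamma_yxy = 0.131148, Gamma_yyy = 0.000000
  tau = 0.333333: gamma = (0.125000, 0.500000), gamma' = (0.000000, 0.000000); Gamma_xxx = 0.000000, Gamma_xxy = 0.000000, Gamma_xyy = -0.762500, Gamma_yxx = 0.000000, Gamma_yxy = 0.131148, Gamma_yyy = 0.000000
  tau = 0.500000: gamma = (0.125000, 0.500000), gamma' = (0.000000, 0.000000); Gamma_xxx = 0.000000, Gamma_xxy = 0.000000, Gamma_xyy = -0.762500, Gamma_yxx = 0.000000, Gamma_yxy = 0.131148, Gamma_yyy = 0.000000
  tau = 0.666667: gamma = (0.125000, 0.500000), gamma' = (0.000000, 0.000000); Gamma_xxx = 0.000000, Gamma_xxy = 0.000000, Gamma_xyy = -0.762500, Gamma_yxx = 0.000000, Gamma_yxy = 0.131148, Gamma_yyy = 0.000000
  tau = 0.833333: gamma = (0.125000, 0.500000), gamma' = (0.000000, 0.000000); Gamma_xxx = 0.000000, Gamma_xxy = 0.000000, Gamma_xyy = -0.762500, Gamma_yxx = 0.000000, Gamma_yxy = 0.131148, Gamma_yyy = 0.000000
  tau = 1.000000: gamma = (0.125000, 0.500000), gamma' = (0.000000, 0.000000); Gamma_xxx = 0.000000, Gamma_xxy = 0.000000, Gamma_xyy = -0.762500, Gamma_yxx = 0.000000, Gamma_yxy = 0.131148, Gamma_yyy = 0.000000
step 0: V^x = 1.5000, V^y = -1.3750
step 1: k1 = (0.000000, 0.000000), k2 = (0.000000, 0.000000), k3 = (0.000000, 0.000000), k4 = (0.000000, 0.000000); V <- V + (h/6)(k1 + 2k2 + 2k3 + k4): V^x = 1.5000, V^y = -1.3750
step 2: k1 = (0.000000, 0.000000), k2 = (0.000000, 0.000000), k3 = (0.000000, 0.000000), k4 = (0.000000, 0.000000); V <- V + (h/6)(k1 + 2k2 + 2k3 + k4): V^x = 1.5000, V^y = -1.3750
step 3: k1 = (0.000000, 0.000000), k2 = (0.000000, 0.000000), k3 = (0.000000, 0.000000), k4 = (0.000000, 0.000000); V <- V + (h/6)(k1 + 2k2 + 2k3 + k4): V^x = 1.5000, V^y = -1.3750


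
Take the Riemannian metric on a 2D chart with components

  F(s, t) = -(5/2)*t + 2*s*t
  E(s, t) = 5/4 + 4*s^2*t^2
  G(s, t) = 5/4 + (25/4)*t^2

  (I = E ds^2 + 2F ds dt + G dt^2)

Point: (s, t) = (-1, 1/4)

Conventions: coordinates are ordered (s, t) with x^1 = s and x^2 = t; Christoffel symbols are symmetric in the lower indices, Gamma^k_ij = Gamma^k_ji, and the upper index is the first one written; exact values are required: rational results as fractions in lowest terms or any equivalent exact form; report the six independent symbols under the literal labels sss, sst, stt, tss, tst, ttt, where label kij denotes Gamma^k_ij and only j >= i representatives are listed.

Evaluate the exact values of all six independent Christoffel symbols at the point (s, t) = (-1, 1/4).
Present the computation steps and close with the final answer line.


E = 3/2, F = -9/8, G = 105/64 at the point
E_s = -1/2, E_t = 2, F_s = 1/2, F_t = -9/2, G_s = 0, G_t = 25/8
EG - F^2 = 153/128;  g^inv = (128/153) * [[105/64, 9/8], [9/8, 3/2]]
first-kind symbols [ij,l] = (1/2)(d_i g_jl + d_j g_il - d_l g_ij): [ss,s] = E_s/2 = -1/4, [ss,t] = F_s - E_t/2 = -1/2, [st,s] = E_t/2 = 1, [st,t] = G_s/2 = 0, [tt,s] = F_t - G_s/2 = -9/2, [tt,t] = G_t/2 = 25/16
Gamma^s_ij = (G*[ij,s] - F*[ij,t])/(EG - F^2), Gamma^t_ij = (E*[ij,t] - F*[ij,s])/(EG - F^2)

Answer: Gamma_sss = -83/102, Gamma_sst = 70/51, Gamma_stt = -80/17, Gamma_tss = -44/51, Gamma_tst = 16/17, Gamma_ttt = -116/51


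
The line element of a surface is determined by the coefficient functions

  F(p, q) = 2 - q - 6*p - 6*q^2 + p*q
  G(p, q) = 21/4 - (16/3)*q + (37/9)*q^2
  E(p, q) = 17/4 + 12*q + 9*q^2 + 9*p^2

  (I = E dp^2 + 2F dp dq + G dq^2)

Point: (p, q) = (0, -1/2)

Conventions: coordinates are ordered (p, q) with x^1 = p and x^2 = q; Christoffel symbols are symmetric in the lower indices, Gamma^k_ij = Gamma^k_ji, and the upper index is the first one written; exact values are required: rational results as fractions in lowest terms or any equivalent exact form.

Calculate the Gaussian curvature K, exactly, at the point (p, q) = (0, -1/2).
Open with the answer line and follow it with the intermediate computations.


Answer: K = -86238/15625

E = 1/2, F = 1, G = 161/18, EG - F^2 = 125/36 at the point
E_p = 0, E_q = 3, F_p = -13/2, F_q = 5, G_p = 0, G_q = -85/9
E_qq = 18, F_pq = 1, G_pp = 0
By Brioschi, K is (det M1 - det M2) divided by (EG - F^2) squared.
M1 = [[-E_qq/2 + F_pq - G_pp/2, E_p/2, F_p - E_q/2], [F_q - G_p/2, E, F], [G_q/2, F, G]] = [[-8, 0, -8], [5, 1/2, 1], [-85/18, 1, 161/18]]; det M1 = -260/3
M2 = [[0, E_q/2, G_p/2], [E_q/2, E, F], [G_p/2, F, G]] = [[0, 3/2, 0], [3/2, 1/2, 1], [0, 1, 161/18]]; det M2 = -161/8
det M1 - det M2 = -1597/24; K = -1597/24 / (125/36)^2 = -86238/15625


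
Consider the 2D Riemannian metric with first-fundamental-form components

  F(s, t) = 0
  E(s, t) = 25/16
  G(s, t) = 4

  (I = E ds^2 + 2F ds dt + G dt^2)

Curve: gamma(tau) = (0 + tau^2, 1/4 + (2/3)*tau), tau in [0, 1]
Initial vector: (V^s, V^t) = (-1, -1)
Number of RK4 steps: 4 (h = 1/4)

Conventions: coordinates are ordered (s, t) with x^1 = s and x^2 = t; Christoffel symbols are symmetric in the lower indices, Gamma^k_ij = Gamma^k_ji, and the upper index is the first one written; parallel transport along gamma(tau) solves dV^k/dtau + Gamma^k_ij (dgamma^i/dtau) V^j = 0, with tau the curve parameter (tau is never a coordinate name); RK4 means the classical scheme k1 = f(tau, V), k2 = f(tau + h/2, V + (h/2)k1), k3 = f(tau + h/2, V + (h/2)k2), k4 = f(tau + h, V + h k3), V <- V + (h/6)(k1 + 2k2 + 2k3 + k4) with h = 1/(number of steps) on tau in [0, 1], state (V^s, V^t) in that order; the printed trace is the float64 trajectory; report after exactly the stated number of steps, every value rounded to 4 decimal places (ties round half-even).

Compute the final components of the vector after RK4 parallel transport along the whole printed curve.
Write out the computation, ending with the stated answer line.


gamma'(tau) = (2*tau, 2/3); f(tau, V)^k = -Gamma^k_ij(gamma(tau)) gamma'^i(tau) V^j; h = 1/4; intermediate values shown to 6 dp
curve data and Christoffel symbols at the stage parameters:
  tau = 0.000000: gamma = (0.000000, 0.250000), gamma' = (0.000000, 0.666667); Gamma_sss = 0.000000, Gamma_sst = 0.000000, Gamma_stt = 0.000000, Gamma_tss = 0.000000, Gamma_tst = 0.000000, Gamma_ttt = 0.000000
  tau = 0.125000: gamma = (0.015625, 0.333333), gamma' = (0.250000, 0.666667); Gamma_sss = 0.000000, Gamma_sst = 0.000000, Gamma_stt = 0.000000, Gamma_tss = 0.000000, Gamma_tst = 0.000000, Gamma_ttt = 0.000000
  tau = 0.250000: gamma = (0.062500, 0.416667), gamma' = (0.500000, 0.666667); Gamma_sss = 0.000000, Gamma_sst = 0.000000, Gamma_stt = 0.000000, Gamma_tss = 0.000000, Gamma_tst = 0.000000, Gamma_ttt = 0.000000
  tau = 0.375000: gamma = (0.140625, 0.500000), gamma' = (0.750000, 0.666667); Gamma_sss = 0.000000, Gamma_sst = 0.000000, Gamma_stt = 0.000000, Gamma_tss = 0.000000, Gamma_tst = 0.000000, Gamma_ttt = 0.000000
  tau = 0.500000: gamma = (0.250000, 0.583333), gamma' = (1.000000, 0.666667); Gamma_sss = 0.000000, Gamma_sst = 0.000000, Gamma_stt = 0.000000, Gamma_tss = 0.000000, Gamma_tst = 0.000000, Gamma_ttt = 0.000000
  tau = 0.625000: gamma = (0.390625, 0.666667), gamma' = (1.250000, 0.666667); Gamma_sss = 0.000000, Gamma_sst = 0.000000, Gamma_stt = 0.000000, Gamma_tss = 0.000000, Gamma_tst = 0.000000, Gamma_ttt = 0.000000
  tau = 0.750000: gamma = (0.562500, 0.750000), gamma' = (1.500000, 0.666667); Gamma_sss = 0.000000, Gamma_sst = 0.000000, Gamma_stt = 0.000000, Gamma_tss = 0.000000, Gamma_tst = 0.000000, Gamma_ttt = 0.000000
  tau = 0.875000: gamma = (0.765625, 0.833333), gamma' = (1.750000, 0.666667); Gamma_sss = 0.000000, Gamma_sst = 0.000000, Gamma_stt = 0.000000, Gamma_tss = 0.000000, Gamma_tst = 0.000000, Gamma_ttt = 0.000000
  tau = 1.000000: gamma = (1.000000, 0.916667), gamma' = (2.000000, 0.666667); Gamma_sss = 0.000000, Gamma_sst = 0.000000, Gamma_stt = 0.000000, Gamma_tss = 0.000000, Gamma_tst = 0.000000, Gamma_ttt = 0.000000
step 0: V^s = -1.0000, V^t = -1.0000
step 1: k1 = (0.000000, 0.000000), k2 = (0.000000, 0.000000), k3 = (0.000000, 0.000000), k4 = (0.000000, 0.000000); V <- V + (h/6)(k1 + 2k2 + 2k3 + k4): V^s = -1.0000, V^t = -1.0000
step 2: k1 = (0.000000, 0.000000), k2 = (0.000000, 0.000000), k3 = (0.000000, 0.000000), k4 = (0.000000, 0.000000); V <- V + (h/6)(k1 + 2k2 + 2k3 + k4): V^s = -1.0000, V^t = -1.0000
step 3: k1 = (0.000000, 0.000000), k2 = (0.000000, 0.000000), k3 = (0.000000, 0.000000), k4 = (0.000000, 0.000000); V <- V + (h/6)(k1 + 2k2 + 2k3 + k4): V^s = -1.0000, V^t = -1.0000
step 4: k1 = (0.000000, 0.000000), k2 = (0.000000, 0.000000), k3 = (0.000000, 0.000000), k4 = (0.000000, 0.000000); V <- V + (h/6)(k1 + 2k2 + 2k3 + k4): V^s = -1.0000, V^t = -1.0000

Answer: V^s = -1.0000, V^t = -1.0000


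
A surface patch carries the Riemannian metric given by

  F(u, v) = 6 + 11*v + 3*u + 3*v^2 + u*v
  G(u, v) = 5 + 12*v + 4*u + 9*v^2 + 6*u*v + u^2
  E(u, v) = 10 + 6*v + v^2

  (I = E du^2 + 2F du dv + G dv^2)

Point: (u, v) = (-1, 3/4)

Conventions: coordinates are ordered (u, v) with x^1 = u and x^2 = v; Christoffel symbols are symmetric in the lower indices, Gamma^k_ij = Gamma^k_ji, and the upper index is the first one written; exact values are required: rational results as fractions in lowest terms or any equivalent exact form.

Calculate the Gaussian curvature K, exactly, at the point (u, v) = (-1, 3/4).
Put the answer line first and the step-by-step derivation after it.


Answer: K = -64/42025

E = 241/16, F = 195/16, G = 185/16, EG - F^2 = 205/8 at the point
E_u = 0, E_v = 15/2, F_u = 15/4, F_v = 29/2, G_u = 13/2, G_v = 39/2
E_vv = 2, F_uv = 1, G_uu = 2
Brioschi: K = (det M1 - det M2) / (EG - F^2)^2 with the standard first/second-derivative matrices M1, M2.
M1 = [[-E_vv/2 + F_uv - G_uu/2, E_u/2, F_u - E_v/2], [F_v - G_u/2, E, F], [G_v/2, F, G]] = [[-1, 0, 0], [45/4, 241/16, 195/16], [39/4, 195/16, 185/16]]; det M1 = -205/8
M2 = [[0, E_v/2, G_u/2], [E_v/2, E, F], [G_u/2, F, G]] = [[0, 15/4, 13/4], [15/4, 241/16, 195/16], [13/4, 195/16, 185/16]]; det M2 = -197/8
det M1 - det M2 = -1; K = -1 / (205/8)^2 = -64/42025


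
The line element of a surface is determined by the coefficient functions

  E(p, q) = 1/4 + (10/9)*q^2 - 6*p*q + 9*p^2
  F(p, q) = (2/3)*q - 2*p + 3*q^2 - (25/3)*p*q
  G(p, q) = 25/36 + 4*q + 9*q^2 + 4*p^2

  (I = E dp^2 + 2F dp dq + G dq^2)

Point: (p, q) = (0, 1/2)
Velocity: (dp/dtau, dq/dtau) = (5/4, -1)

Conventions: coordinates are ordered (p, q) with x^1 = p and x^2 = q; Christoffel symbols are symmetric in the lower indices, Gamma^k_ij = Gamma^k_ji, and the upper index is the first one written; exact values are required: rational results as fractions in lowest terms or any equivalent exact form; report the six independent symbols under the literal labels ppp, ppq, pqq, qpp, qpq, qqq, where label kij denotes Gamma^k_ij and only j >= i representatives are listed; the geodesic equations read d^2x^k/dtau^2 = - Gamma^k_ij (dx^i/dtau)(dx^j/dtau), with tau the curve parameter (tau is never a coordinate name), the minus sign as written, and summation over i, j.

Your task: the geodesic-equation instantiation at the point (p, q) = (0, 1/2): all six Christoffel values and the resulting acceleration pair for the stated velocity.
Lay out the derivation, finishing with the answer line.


E = 19/36, F = 13/12, G = 89/18 at the point
E_p = -3, E_q = 10/9, F_p = -37/6, F_q = 11/3, G_p = 0, G_q = 13
EG - F^2 = 1861/1296;  g^inv = (1296/1861) * [[89/18, -13/12], [-13/12, 19/36]]
first-kind symbols [ij,l] = (1/2)(d_i g_jl + d_j g_il - d_l g_ij): [pp,p] = E_p/2 = -3/2, [pp,q] = F_p - E_q/2 = -121/18, [pq,p] = E_q/2 = 5/9, [pq,q] = G_p/2 = 0, [qq,p] = F_q - G_p/2 = 11/3, [qq,q] = G_q/2 = 13/2
Gamma^p_ij = (G*[ij,p] - F*[ij,q])/(EG - F^2), Gamma^q_ij = (E*[ij,q] - F*[ij,p])/(EG - F^2)
Gamma_ppp = -174/1861, Gamma_ppq = 3560/1861, Gamma_pqq = 14370/1861, Gamma_qpp = -2492/1861, Gamma_qpq = -780/1861, Gamma_qqq = -702/1861
d^2p/dtau^2 = -(Gamma_ppp*(5/4)^2 + 2*Gamma_ppq*(5/4)*(-1) + Gamma_pqq*(-1)^2) = -41585/14888
d^2q/dtau^2 = -(Gamma_qpp*(5/4)^2 + 2*Gamma_qpq*(5/4)*(-1) + Gamma_qqq*(-1)^2) = 10583/7444

Answer: Gamma_ppp = -174/1861, Gamma_ppq = 3560/1861, Gamma_pqq = 14370/1861, Gamma_qpp = -2492/1861, Gamma_qpq = -780/1861, Gamma_qqq = -702/1861; accelerations (d^2p/dtau^2, d^2q/dtau^2) = (-41585/14888, 10583/7444)


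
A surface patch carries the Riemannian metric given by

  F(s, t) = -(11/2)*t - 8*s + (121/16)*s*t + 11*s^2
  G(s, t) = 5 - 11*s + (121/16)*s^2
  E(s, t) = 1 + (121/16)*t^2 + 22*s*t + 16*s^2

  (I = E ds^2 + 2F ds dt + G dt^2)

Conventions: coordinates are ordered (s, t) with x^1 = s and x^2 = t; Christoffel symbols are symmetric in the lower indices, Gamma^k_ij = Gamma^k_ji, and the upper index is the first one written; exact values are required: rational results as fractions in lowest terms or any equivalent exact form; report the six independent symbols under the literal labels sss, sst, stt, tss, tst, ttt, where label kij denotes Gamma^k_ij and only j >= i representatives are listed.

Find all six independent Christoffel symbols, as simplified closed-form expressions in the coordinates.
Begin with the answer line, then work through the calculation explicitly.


Answer: Gamma_sss = (256*s + 176*t)/(377*s^2 + 352*s*t - 176*s + 121*t^2 + 80), Gamma_sst = (176*s + 121*t)/(377*s^2 + 352*s*t - 176*s + 121*t^2 + 80), Gamma_stt = 0, Gamma_tss = (176*s - 128)/(377*s^2 + 352*s*t - 176*s + 121*t^2 + 80), Gamma_tst = (121*s - 88)/(377*s^2 + 352*s*t - 176*s + 121*t^2 + 80), Gamma_ttt = 0

E = 1 + (121/16)*t^2 + 22*s*t + 16*s^2; F = -(11/2)*t - 8*s + (121/16)*s*t + 11*s^2; G = 5 - 11*s + (121/16)*s^2
Gamma^k_ij = (1/2) g^{kl} (d_i g_jl + d_j g_il - d_l g_ij), with g^inv = (1/(EG-F^2)) [[G, -F], [-F, E]]
first partials: E_s = 22*t + 32*s, E_t = (121/8)*t + 22*s, F_s = -8 + (121/16)*t + 22*s, F_t = -11/2 + (121/16)*s, G_s = -11 + (121/8)*s, G_t = 0
D = EG - F^2 = 5 - 11*s + (121/16)*t^2 + 22*s*t + (377/16)*s^2
expanded: Gamma^s_ss = (G E_s - 2F F_s + F E_t)/(2D), Gamma^s_st = (G E_t - F G_s)/(2D), Gamma^s_tt = (2G F_t - G G_s - F G_t)/(2D), Gamma^t_ss = (2E F_s - E E_t - F E_s)/(2D), Gamma^t_st = (E G_s - F E_t)/(2D), Gamma^t_tt = (E G_t - 2F F_t + F G_s)/(2D); substitute and cancel common factors


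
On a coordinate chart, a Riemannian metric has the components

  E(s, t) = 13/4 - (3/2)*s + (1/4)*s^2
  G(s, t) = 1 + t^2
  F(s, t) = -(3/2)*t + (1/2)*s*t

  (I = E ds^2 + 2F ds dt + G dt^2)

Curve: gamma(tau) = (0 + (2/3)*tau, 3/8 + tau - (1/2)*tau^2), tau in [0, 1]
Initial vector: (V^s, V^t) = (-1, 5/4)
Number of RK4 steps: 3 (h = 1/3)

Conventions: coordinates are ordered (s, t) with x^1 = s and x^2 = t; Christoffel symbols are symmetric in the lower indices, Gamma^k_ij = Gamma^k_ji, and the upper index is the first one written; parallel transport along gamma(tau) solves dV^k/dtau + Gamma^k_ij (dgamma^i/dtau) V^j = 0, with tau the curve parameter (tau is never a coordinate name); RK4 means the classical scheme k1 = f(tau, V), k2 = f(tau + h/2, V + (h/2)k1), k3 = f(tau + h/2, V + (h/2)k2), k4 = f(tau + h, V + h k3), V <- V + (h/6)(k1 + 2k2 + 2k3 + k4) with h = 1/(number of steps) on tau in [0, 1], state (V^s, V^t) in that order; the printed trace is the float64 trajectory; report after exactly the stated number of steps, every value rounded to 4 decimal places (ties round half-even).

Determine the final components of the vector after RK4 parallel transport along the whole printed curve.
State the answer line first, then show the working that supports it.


Answer: V^s = -0.8669, V^t = 1.1996

gamma'(tau) = (2/3, 1 - tau); f(tau, V)^k = -Gamma^k_ij(gamma(tau)) gamma'^i(tau) V^j; h = 1/3; intermediate values shown to 6 dp
curve data and Christoffel symbols at the stage parameters:
  tau = 0.000000: gamma = (0.000000, 0.375000), gamma' = (0.666667, 1.000000); Gamma_sss = -0.221198, Gamma_sst = 0.000000, Gamma_stt = -0.442396, Gamma_tss = 0.055300, Gamma_tst = 0.000000, Gamma_ttt = 0.110599
  tau = 0.166667: gamma = (0.111111, 0.527778), gamma' = (0.666667, 0.833333); Gamma_sss = -0.214630, Gamma_sst = 0.000000, Gamma_stt = -0.429259, Gamma_tss = 0.078422, Gamma_tst = 0.000000, Gamma_ttt = 0.156845
  tau = 0.333333: gamma = (0.222222, 0.652778), gamma' = (0.666667, 0.666667); Gamma_sss = -0.206980, Gamma_sst = 0.000000, Gamma_stt = -0.413960, Gamma_tss = 0.097281, Gamma_tst = 0.000000, Gamma_ttt = 0.194561
  tau = 0.500000: gamma = (0.333333, 0.750000), gamma' = (0.666667, 0.500000); Gamma_sss = -0.199584, Gamma_sst = 0.000000, Gamma_stt = -0.399168, Gamma_tss = 0.112266, Gamma_tst = 0.000000, Gamma_ttt = 0.224532
  tau = 0.666667: gamma = (0.444444, 0.819444), gamma' = (0.666667, 0.333333); Gamma_sss = -0.193356, Gamma_sst = 0.000000, Gamma_stt = -0.386713, Gamma_tss = 0.124000, Gamma_tst = 0.000000, Gamma_ttt = 0.248000
  tau = 0.833333: gamma = (0.555556, 0.861111), gamma' = (0.666667, 0.166667); Gamma_sss = -0.188886, Gamma_sst = 0.000000, Gamma_stt = -0.377772, Gamma_tss = 0.133079, Gamma_tst = 0.000000, Gamma_ttt = 0.266158
  tau = 1.000000: gamma = (0.666667, 0.875000), gamma' = (0.666667, 0.000000); Gamma_sss = -0.186563, Gamma_sst = 0.000000, Gamma_stt = -0.373126, Gamma_tss = 0.139922, Gamma_tst = 0.000000, Gamma_ttt = 0.279845
step 0: V^s = -1.0000, V^t = 1.2500
step 1: k1 = (0.405530, -0.101382), k2 = (0.307685, -0.112423), k3 = (0.304694, -0.111330), k4 = (0.210753, -0.099054); V <- V + (h/6)(k1 + 2k2 + 2k3 + k4): V^s = -0.8977, V^t = 1.2140
step 2: k1 = (0.211159, -0.099245), k2 = (0.124230, -0.069879), k3 = (0.123279, -0.069345), k4 = (0.043088, -0.027632); V <- V + (h/6)(k1 + 2k2 + 2k3 + k4): V^s = -0.8561, V^t = 1.1915
step 3: k1 = (0.043233, -0.027726), k2 = (-0.032168, 0.022664), k3 = (-0.033222, 0.023406), k4 = (-0.107854, 0.080891); V <- V + (h/6)(k1 + 2k2 + 2k3 + k4): V^s = -0.8669, V^t = 1.1996


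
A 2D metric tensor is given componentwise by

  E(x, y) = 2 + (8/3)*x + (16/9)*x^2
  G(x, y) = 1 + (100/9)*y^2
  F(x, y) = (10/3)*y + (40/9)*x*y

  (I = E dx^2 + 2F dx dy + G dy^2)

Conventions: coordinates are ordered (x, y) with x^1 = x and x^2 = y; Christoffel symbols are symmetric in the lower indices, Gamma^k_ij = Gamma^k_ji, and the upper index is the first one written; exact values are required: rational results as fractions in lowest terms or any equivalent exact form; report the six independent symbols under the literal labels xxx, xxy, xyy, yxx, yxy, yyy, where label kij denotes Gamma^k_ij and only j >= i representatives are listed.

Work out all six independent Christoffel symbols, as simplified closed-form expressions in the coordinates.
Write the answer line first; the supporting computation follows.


Answer: Gamma_xxx = (8*x + 6)/(8*x^2 + 12*x + 50*y^2 + 9), Gamma_xxy = 0, Gamma_xyy = (20*x + 15)/(8*x^2 + 12*x + 50*y^2 + 9), Gamma_yxx = 20*y/(8*x^2 + 12*x + 50*y^2 + 9), Gamma_yxy = 0, Gamma_yyy = 50*y/(8*x^2 + 12*x + 50*y^2 + 9)

E = 2 + (8/3)*x + (16/9)*x^2; F = (10/3)*y + (40/9)*x*y; G = 1 + (100/9)*y^2
Gamma^k_ij = (1/2) g^{kl} (d_i g_jl + d_j g_il - d_l g_ij), with g^inv = (1/(EG-F^2)) [[G, -F], [-F, E]]
first partials: E_x = 8/3 + (32/9)*x, E_y = 0, F_x = (40/9)*y, F_y = 10/3 + (40/9)*x, G_x = 0, G_y = (200/9)*y
D = EG - F^2 = 2 + (8/3)*x + (100/9)*y^2 + (16/9)*x^2
expanded: Gamma^x_xx = (G E_x - 2F F_x + F E_y)/(2D), Gamma^x_xy = (G E_y - F G_x)/(2D), Gamma^x_yy = (2G F_y - G G_x - F G_y)/(2D), Gamma^y_xx = (2E F_x - E E_y - F E_x)/(2D), Gamma^y_xy = (E G_x - F E_y)/(2D), Gamma^y_yy = (E G_y - 2F F_y + F G_x)/(2D); substitute and cancel common factors


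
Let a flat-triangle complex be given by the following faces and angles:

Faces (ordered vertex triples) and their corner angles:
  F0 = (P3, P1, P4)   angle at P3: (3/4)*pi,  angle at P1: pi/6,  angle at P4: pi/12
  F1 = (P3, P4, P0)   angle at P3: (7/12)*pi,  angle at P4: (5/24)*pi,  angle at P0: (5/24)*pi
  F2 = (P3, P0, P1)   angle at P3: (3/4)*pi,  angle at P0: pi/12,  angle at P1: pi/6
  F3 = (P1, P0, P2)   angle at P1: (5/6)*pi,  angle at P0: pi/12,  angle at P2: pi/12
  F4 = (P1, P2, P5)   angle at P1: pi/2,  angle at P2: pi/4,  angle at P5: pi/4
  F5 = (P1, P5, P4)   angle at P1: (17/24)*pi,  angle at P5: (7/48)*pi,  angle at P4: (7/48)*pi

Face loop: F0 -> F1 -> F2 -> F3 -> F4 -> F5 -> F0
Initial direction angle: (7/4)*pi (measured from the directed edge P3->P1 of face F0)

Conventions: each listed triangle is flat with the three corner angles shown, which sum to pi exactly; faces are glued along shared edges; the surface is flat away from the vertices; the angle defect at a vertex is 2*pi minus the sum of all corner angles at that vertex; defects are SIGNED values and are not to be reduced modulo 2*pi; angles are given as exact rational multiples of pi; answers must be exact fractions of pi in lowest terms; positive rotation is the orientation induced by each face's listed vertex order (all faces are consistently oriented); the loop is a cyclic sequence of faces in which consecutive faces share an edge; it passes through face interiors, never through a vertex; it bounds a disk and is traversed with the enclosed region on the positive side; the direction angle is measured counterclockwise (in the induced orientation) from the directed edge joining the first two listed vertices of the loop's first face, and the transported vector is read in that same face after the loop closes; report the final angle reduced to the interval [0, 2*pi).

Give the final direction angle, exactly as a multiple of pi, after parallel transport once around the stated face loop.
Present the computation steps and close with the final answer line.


enclosed vertex P1: corner angles sum to (19/8)*pi, defect = 2*pi - (19/8)*pi = (-3/8)*pi
enclosed vertex P3: corner angles sum to (25/12)*pi, defect = 2*pi - (25/12)*pi = -pi/12
final direction = starting direction + enclosed defect total, reduced mod 2*pi (induced orientation)
final angle = (7/4)*pi - (11/24)*pi = (31/24)*pi (mod 2*pi)

Answer: final direction angle = (31/24)*pi


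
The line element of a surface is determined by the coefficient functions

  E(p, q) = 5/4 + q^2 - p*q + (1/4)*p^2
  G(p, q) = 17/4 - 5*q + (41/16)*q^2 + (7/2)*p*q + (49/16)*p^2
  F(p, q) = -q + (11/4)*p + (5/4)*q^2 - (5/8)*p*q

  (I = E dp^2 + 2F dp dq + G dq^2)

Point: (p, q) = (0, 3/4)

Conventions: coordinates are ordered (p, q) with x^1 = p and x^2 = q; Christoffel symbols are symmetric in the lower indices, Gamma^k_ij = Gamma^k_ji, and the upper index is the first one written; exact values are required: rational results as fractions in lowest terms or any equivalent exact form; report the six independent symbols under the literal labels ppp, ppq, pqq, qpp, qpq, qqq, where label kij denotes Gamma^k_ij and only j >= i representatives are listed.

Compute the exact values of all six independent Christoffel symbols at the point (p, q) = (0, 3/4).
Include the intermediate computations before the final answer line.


E = 29/16, F = -3/64, G = 497/256 at the point
E_p = -3/4, E_q = 3/2, F_p = 73/32, F_q = 7/8, G_p = 21/8, G_q = -37/32
EG - F^2 = 3601/1024;  g^inv = (1024/3601) * [[497/256, 3/64], [3/64, 29/16]]
first-kind symbols [ij,l] = (1/2)(d_i g_jl + d_j g_il - d_l g_ij): [pp,p] = E_p/2 = -3/8, [pp,q] = F_p - E_q/2 = 49/32, [pq,p] = E_q/2 = 3/4, [pq,q] = G_p/2 = 21/16, [qq,p] = F_q - G_p/2 = -7/16, [qq,q] = G_q/2 = -37/64
Gamma^p_ij = (G*[ij,p] - F*[ij,q])/(EG - F^2), Gamma^q_ij = (E*[ij,q] - F*[ij,p])/(EG - F^2)

Answer: Gamma_ppp = -672/3601, Gamma_ppq = 1554/3601, Gamma_pqq = -1795/7202, Gamma_qpp = 2824/3601, Gamma_qpq = 2472/3601, Gamma_qqq = -1094/3601


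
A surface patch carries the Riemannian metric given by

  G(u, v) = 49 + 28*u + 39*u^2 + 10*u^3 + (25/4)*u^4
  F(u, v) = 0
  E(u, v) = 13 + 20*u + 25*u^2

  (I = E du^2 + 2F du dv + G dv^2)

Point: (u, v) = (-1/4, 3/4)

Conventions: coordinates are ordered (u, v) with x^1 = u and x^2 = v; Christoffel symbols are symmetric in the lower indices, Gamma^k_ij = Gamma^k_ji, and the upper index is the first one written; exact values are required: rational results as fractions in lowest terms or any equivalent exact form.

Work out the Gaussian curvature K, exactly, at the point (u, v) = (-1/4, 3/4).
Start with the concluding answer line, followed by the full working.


Answer: K = -40960/554013

E = 153/16, F = 0, G = 45369/1024, EG - F^2 = 6941457/16384 at the point
E_u = 15/2, E_v = 0, F_u = 0, F_v = 0, G_u = 639/64, G_v = 0
E_vv = 0, F_uv = 0, G_uu = 1083/16
Evaluate Brioschi's two determinant matrices M1, M2 and divide by (EG - F^2)^2.
M1 = [[-E_vv/2 + F_uv - G_uu/2, E_u/2, F_u - E_v/2], [F_v - G_u/2, E, F], [G_v/2, F, G]] = [[-1083/32, 15/4, 0], [-639/128, 153/16, 0], [0, 0, 45369/1024]]; det M1 = -3541368033/262144
M2 = [[0, E_v/2, G_u/2], [E_v/2, E, F], [G_u/2, F, G]] = [[0, 0, 639/128], [0, 153/16, 0], [639/128, 0, 45369/1024]]; det M2 = -62473113/262144
det M1 - det M2 = -434861865/32768; K = -434861865/32768 / (6941457/16384)^2 = -40960/554013


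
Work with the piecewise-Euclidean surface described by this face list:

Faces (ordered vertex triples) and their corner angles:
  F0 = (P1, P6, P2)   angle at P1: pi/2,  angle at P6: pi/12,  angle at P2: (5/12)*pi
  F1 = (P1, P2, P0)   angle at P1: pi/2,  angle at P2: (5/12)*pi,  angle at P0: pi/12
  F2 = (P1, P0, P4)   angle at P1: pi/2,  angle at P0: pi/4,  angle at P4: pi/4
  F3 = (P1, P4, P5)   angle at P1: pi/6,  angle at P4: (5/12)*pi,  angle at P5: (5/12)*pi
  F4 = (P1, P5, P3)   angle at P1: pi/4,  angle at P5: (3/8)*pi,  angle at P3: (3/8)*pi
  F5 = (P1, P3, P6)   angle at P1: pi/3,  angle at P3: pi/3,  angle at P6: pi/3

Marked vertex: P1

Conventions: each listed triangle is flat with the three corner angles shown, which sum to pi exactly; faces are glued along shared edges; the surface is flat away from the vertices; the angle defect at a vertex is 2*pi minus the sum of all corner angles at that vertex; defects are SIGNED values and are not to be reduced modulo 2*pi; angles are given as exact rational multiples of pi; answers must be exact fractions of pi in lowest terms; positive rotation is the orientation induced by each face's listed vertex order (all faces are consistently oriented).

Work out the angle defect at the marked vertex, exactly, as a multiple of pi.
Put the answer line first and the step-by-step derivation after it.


Answer: defect(P1) = -pi/4

Sum of corner angles at P1: (9/4)*pi
defect = 2*pi - (9/4)*pi


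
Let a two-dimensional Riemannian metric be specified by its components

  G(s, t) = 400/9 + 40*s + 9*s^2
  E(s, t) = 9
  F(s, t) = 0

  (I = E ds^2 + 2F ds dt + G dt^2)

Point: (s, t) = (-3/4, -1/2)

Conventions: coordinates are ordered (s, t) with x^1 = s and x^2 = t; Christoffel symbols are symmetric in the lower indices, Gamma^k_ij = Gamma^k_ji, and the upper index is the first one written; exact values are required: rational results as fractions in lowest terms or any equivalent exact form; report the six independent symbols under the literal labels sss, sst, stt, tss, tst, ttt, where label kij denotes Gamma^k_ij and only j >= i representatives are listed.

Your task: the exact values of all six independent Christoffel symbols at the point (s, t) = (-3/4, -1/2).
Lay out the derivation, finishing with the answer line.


E = 9, F = 0, G = 2809/144 at the point
E_s = 0, E_t = 0, F_s = 0, F_t = 0, G_s = 53/2, G_t = 0
EG - F^2 = 2809/16;  g^inv = (16/2809) * [[2809/144, 0], [0, 9]]
first-kind symbols [ij,l] = (1/2)(d_i g_jl + d_j g_il - d_l g_ij): [ss,s] = E_s/2 = 0, [ss,t] = F_s - E_t/2 = 0, [st,s] = E_t/2 = 0, [st,t] = G_s/2 = 53/4, [tt,s] = F_t - G_s/2 = -53/4, [tt,t] = G_t/2 = 0
Gamma^s_ij = (G*[ij,s] - F*[ij,t])/(EG - F^2), Gamma^t_ij = (E*[ij,t] - F*[ij,s])/(EG - F^2)

Answer: Gamma_sss = 0, Gamma_sst = 0, Gamma_stt = -53/36, Gamma_tss = 0, Gamma_tst = 36/53, Gamma_ttt = 0
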